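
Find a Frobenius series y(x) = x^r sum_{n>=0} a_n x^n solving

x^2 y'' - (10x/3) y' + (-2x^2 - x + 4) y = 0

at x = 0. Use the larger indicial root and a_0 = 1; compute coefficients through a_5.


Write in Frobenius form y'' + (p(x)/x) y' + (q(x)/x^2) y = 0:
  p(x) = -10/3,  q(x) = -2x^2 - x + 4.
Indicial equation: r(r-1) + (-10/3) r + (4) = 0 -> roots r_1 = 3, r_2 = 4/3.
Take r = r_1 = 3. Let y(x) = x^r sum_{n>=0} a_n x^n with a_0 = 1.
Substitute y = x^r sum a_n x^n and match x^{r+n}. The recurrence is
  D(n) a_n - 1 a_{n-1} - 2 a_{n-2} = 0,  where D(n) = (r+n)(r+n-1) + (-10/3)(r+n) + (4).
  a_n = [1 a_{n-1} + 2 a_{n-2}] / D(n).
Since the indicial polynomial factors as (r - r_1)(r - r_2), D(n) = (r_1 + n - r_1)(r_1 + n - r_2) = n(n + 5/3).
Evaluating step by step (a_0 = 1):
  n = 1: D(1) = 1(1 + 5/3) = 8/3; numerator = 1(1) = 1; a_1 = (1)/(8/3) = 3/8
  n = 2: D(2) = 2(2 + 5/3) = 22/3; numerator = 1(3/8) + 2(1) = 19/8; a_2 = (19/8)/(22/3) = 57/176
  n = 3: D(3) = 3(3 + 5/3) = 14; numerator = 1(57/176) + 2(3/8) = 189/176; a_3 = (189/176)/(14) = 27/352
  n = 4: D(4) = 4(4 + 5/3) = 68/3; numerator = 1(27/352) + 2(57/176) = 255/352; a_4 = (255/352)/(68/3) = 45/1408
  n = 5: D(5) = 5(5 + 5/3) = 100/3; numerator = 1(45/1408) + 2(27/352) = 261/1408; a_5 = (261/1408)/(100/3) = 783/140800

r = 3; a_0 = 1; a_1 = 3/8; a_2 = 57/176; a_3 = 27/352; a_4 = 45/1408; a_5 = 783/140800


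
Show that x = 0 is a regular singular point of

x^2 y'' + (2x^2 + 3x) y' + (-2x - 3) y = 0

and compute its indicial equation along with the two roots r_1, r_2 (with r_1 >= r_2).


Divide by x^2 to reach normal form y'' + P_1(x) y' + P_2(x) y = 0 with P_1(x) = 2 + 3/x and P_2(x) = -2/x - 3/x^2.
x = 0 is a singular point because the y'-coefficient 2 + 3/x has a pole at x = 0 and the y-coefficient -2/x - 3/x^2 has a pole at x = 0.
It is a regular singular point because x P_1(x) = p(x) = 2x + 3 and x^2 P_2(x) = q(x) = -2x - 3 are polynomials, hence analytic at x = 0.
p(0) = 3,  q(0) = -3.
Indicial equation: r(r-1) + p(0) r + q(0) = 0, i.e. r^2 + (p(0) - 1) r + q(0) = 0, i.e. r^2 + 2 r - 3 = 0.
Discriminant: (2)^2 - 4(-3) = 16, so r = (-2 ± 4)/2.
Solving: r_1 = 1, r_2 = -3.

indicial: r^2 + 2 r - 3 = 0; roots r_1 = 1, r_2 = -3


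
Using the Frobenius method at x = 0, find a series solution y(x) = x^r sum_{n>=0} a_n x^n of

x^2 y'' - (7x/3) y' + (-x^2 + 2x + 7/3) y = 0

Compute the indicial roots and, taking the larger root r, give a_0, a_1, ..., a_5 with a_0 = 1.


Write in Frobenius form y'' + (p(x)/x) y' + (q(x)/x^2) y = 0:
  p(x) = -7/3,  q(x) = -x^2 + 2x + 7/3.
Indicial equation: r(r-1) + (-7/3) r + (7/3) = 0 -> roots r_1 = 7/3, r_2 = 1.
Take r = r_1 = 7/3. Let y(x) = x^r sum_{n>=0} a_n x^n with a_0 = 1.
Substitute y = x^r sum a_n x^n and match x^{r+n}. The recurrence is
  D(n) a_n + 2 a_{n-1} - 1 a_{n-2} = 0,  where D(n) = (r+n)(r+n-1) + (-7/3)(r+n) + (7/3).
  a_n = [-2 a_{n-1} + 1 a_{n-2}] / D(n).
Since the indicial polynomial factors as (r - r_1)(r - r_2), D(n) = (r_1 + n - r_1)(r_1 + n - r_2) = n(n + 4/3).
Evaluating step by step (a_0 = 1):
  n = 1: D(1) = 1(1 + 4/3) = 7/3; numerator = -2(1) = -2; a_1 = (-2)/(7/3) = -6/7
  n = 2: D(2) = 2(2 + 4/3) = 20/3; numerator = -2(-6/7) + 1(1) = 19/7; a_2 = (19/7)/(20/3) = 57/140
  n = 3: D(3) = 3(3 + 4/3) = 13; numerator = -2(57/140) + 1(-6/7) = -117/70; a_3 = (-117/70)/(13) = -9/70
  n = 4: D(4) = 4(4 + 4/3) = 64/3; numerator = -2(-9/70) + 1(57/140) = 93/140; a_4 = (93/140)/(64/3) = 279/8960
  n = 5: D(5) = 5(5 + 4/3) = 95/3; numerator = -2(279/8960) + 1(-9/70) = -171/896; a_5 = (-171/896)/(95/3) = -27/4480

r = 7/3; a_0 = 1; a_1 = -6/7; a_2 = 57/140; a_3 = -9/70; a_4 = 279/8960; a_5 = -27/4480


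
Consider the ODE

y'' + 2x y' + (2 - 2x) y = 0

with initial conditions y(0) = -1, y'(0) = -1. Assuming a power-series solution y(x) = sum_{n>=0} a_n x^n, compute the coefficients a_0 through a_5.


Ansatz: y(x) = sum_{n>=0} a_n x^n, so y'(x) = sum_{n>=1} n a_n x^(n-1) and y''(x) = sum_{n>=2} n(n-1) a_n x^(n-2).
Substitute into P(x) y'' + Q(x) y' + R(x) y = 0 with P(x) = 1, Q(x) = 2x, R(x) = 2 - 2x, and match powers of x.
Initial conditions: a_0 = -1, a_1 = -1.
Setting the coefficient of each power of x to zero and solving order by order (substituting the coefficients already found):
  x^0: 2 a_2 + 2 a_0 = 0  ->  2 a_2 = -2 a_0 = 2  ->  a_2 = 1
  x^1: 6 a_3 + 4 a_1 - 2 a_0 = 0  ->  6 a_3 = -4 a_1 + 2 a_0 = 2  ->  a_3 = 1/3
  x^2: 12 a_4 + 6 a_2 - 2 a_1 = 0  ->  12 a_4 = -6 a_2 + 2 a_1 = -8  ->  a_4 = -2/3
  x^3: 20 a_5 + 8 a_3 - 2 a_2 = 0  ->  20 a_5 = -8 a_3 + 2 a_2 = -2/3  ->  a_5 = -1/30
Truncated series: y(x) = -1 - x + x^2 + (1/3) x^3 - (2/3) x^4 - (1/30) x^5 + O(x^6).

a_0 = -1; a_1 = -1; a_2 = 1; a_3 = 1/3; a_4 = -2/3; a_5 = -1/30


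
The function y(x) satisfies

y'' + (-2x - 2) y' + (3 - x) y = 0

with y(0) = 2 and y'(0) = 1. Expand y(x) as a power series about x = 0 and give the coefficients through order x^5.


Ansatz: y(x) = sum_{n>=0} a_n x^n, so y'(x) = sum_{n>=1} n a_n x^(n-1) and y''(x) = sum_{n>=2} n(n-1) a_n x^(n-2).
Substitute into P(x) y'' + Q(x) y' + R(x) y = 0 with P(x) = 1, Q(x) = -2x - 2, R(x) = 3 - x, and match powers of x.
Initial conditions: a_0 = 2, a_1 = 1.
Setting the coefficient of each power of x to zero and solving order by order (substituting the coefficients already found):
  x^0: 2 a_2 - 2 a_1 + 3 a_0 = 0  ->  2 a_2 = 2 a_1 - 3 a_0 = -4  ->  a_2 = -2
  x^1: 6 a_3 - 4 a_2 + a_1 - a_0 = 0  ->  6 a_3 = 4 a_2 - a_1 + a_0 = -7  ->  a_3 = -7/6
  x^2: 12 a_4 - 6 a_3 - a_2 - a_1 = 0  ->  12 a_4 = 6 a_3 + a_2 + a_1 = -8  ->  a_4 = -2/3
  x^3: 20 a_5 - 8 a_4 - 3 a_3 - a_2 = 0  ->  20 a_5 = 8 a_4 + 3 a_3 + a_2 = -65/6  ->  a_5 = -13/24
Truncated series: y(x) = 2 + x - 2 x^2 - (7/6) x^3 - (2/3) x^4 - (13/24) x^5 + O(x^6).

a_0 = 2; a_1 = 1; a_2 = -2; a_3 = -7/6; a_4 = -2/3; a_5 = -13/24


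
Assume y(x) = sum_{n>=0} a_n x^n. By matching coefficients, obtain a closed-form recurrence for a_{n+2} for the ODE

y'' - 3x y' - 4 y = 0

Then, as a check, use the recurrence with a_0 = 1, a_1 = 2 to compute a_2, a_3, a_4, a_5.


Substitute y = sum_n a_n x^n.
y''(x) has coefficient (n+2)(n+1) a_{n+2} at x^n;
-3 x y'(x) has coefficient -3 n a_n at x^n (shift);
-4 y(x) has coefficient -4 a_n at x^n.
Matching x^n: (n+2)(n+1) a_{n+2} + (-3n - 4) a_n = 0.
Thus a_{n+2} = (3n + 4) / ((n+1)(n+2)) * a_n.

Check with a_0 = 1, a_1 = 2 (apply the recurrence for n = 0, 1, 2, 3): a_0 = 1, a_1 = 2, a_2 = 2, a_3 = 7/3, a_4 = 5/3, a_5 = 91/60.

a_(n+2) = (3n + 4) / ((n+1)(n+2)) * a_n; check: a_0 = 1, a_1 = 2, a_2 = 2, a_3 = 7/3, a_4 = 5/3, a_5 = 91/60


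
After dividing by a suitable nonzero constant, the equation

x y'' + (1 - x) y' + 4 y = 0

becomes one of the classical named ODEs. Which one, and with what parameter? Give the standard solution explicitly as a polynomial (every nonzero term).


The equation is already in a standard form:  x y'' + (1 - x) y' + 4 y = 0.
This matches the Laguerre equation x y'' + (1 - x) y' + n y = 0 with n = 4; the polynomial solution is L_4(x).
With y = sum_k a_k x^k, matching x^k gives (k+1)k a_{k+1} + (k+1) a_{k+1} - k a_k + n a_k = 0, i.e. (k+1)^2 a_{k+1} = (k - n) a_k = (k - 4) a_k. The right side vanishes at k = 4, so the series terminates at degree 4.
Standard normalization L_n(0) = 1 gives a_0 = 1. Work upward with a_{k+1} = (k - 4) a_k / (k+1)^2:
  a_1 = (0 - 4)(1) / 1^2 = -4/1 = -4
  a_2 = (1 - 4)(-4) / 2^2 = 12/4 = 3
  a_3 = (2 - 4)(3) / 3^2 = -6/9 = -2/3
  a_4 = (3 - 4)(-2/3) / 4^2 = (2/3)/16 = 1/24
Hence L_4(x) = x^4/24 - 2 x^3/3 + 3 x^2 - 4 x + 1.

L_4(x); series = x^4/24 - 2 x^3/3 + 3 x^2 - 4 x + 1


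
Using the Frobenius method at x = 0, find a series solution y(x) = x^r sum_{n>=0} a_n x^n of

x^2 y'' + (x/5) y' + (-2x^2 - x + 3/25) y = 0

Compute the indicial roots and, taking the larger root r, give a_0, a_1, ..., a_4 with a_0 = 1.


Write in Frobenius form y'' + (p(x)/x) y' + (q(x)/x^2) y = 0:
  p(x) = 1/5,  q(x) = -2x^2 - x + 3/25.
Indicial equation: r(r-1) + (1/5) r + (3/25) = 0 -> roots r_1 = 3/5, r_2 = 1/5.
Take r = r_1 = 3/5. Let y(x) = x^r sum_{n>=0} a_n x^n with a_0 = 1.
Substitute y = x^r sum a_n x^n and match x^{r+n}. The recurrence is
  D(n) a_n - 1 a_{n-1} - 2 a_{n-2} = 0,  where D(n) = (r+n)(r+n-1) + (1/5)(r+n) + (3/25).
  a_n = [1 a_{n-1} + 2 a_{n-2}] / D(n).
Since the indicial polynomial factors as (r - r_1)(r - r_2), D(n) = (r_1 + n - r_1)(r_1 + n - r_2) = n(n + 2/5).
Evaluating step by step (a_0 = 1):
  n = 1: D(1) = 1(1 + 2/5) = 7/5; numerator = 1(1) = 1; a_1 = (1)/(7/5) = 5/7
  n = 2: D(2) = 2(2 + 2/5) = 24/5; numerator = 1(5/7) + 2(1) = 19/7; a_2 = (19/7)/(24/5) = 95/168
  n = 3: D(3) = 3(3 + 2/5) = 51/5; numerator = 1(95/168) + 2(5/7) = 335/168; a_3 = (335/168)/(51/5) = 1675/8568
  n = 4: D(4) = 4(4 + 2/5) = 88/5; numerator = 1(1675/8568) + 2(95/168) = 11365/8568; a_4 = (11365/8568)/(88/5) = 56825/753984

r = 3/5; a_0 = 1; a_1 = 5/7; a_2 = 95/168; a_3 = 1675/8568; a_4 = 56825/753984


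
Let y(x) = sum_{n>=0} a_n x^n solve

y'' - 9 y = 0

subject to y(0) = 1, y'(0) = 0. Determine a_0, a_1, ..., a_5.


Ansatz: y(x) = sum_{n>=0} a_n x^n, so y'(x) = sum_{n>=1} n a_n x^(n-1) and y''(x) = sum_{n>=2} n(n-1) a_n x^(n-2).
Substitute into P(x) y'' + Q(x) y' + R(x) y = 0 with P(x) = 1, Q(x) = 0, R(x) = -9, and match powers of x.
Initial conditions: a_0 = 1, a_1 = 0.
Setting the coefficient of each power of x to zero and solving order by order (substituting the coefficients already found):
  x^0: 2 a_2 - 9 a_0 = 0  ->  2 a_2 = 9 a_0 = 9  ->  a_2 = 9/2
  x^1: 6 a_3 - 9 a_1 = 0  ->  6 a_3 = 9 a_1 = 0  ->  a_3 = 0
  x^2: 12 a_4 - 9 a_2 = 0  ->  12 a_4 = 9 a_2 = 81/2  ->  a_4 = 27/8
  x^3: 20 a_5 - 9 a_3 = 0  ->  20 a_5 = 9 a_3 = 0  ->  a_5 = 0
Truncated series: y(x) = 1 + (9/2) x^2 + (27/8) x^4 + O(x^6).

a_0 = 1; a_1 = 0; a_2 = 9/2; a_3 = 0; a_4 = 27/8; a_5 = 0


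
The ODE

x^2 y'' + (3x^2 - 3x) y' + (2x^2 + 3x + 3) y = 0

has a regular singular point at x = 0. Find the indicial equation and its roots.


Divide by x^2 to reach normal form y'' + P_1(x) y' + P_2(x) y = 0 with P_1(x) = 3 - 3/x and P_2(x) = 2 + 3/x + 3/x^2.
x = 0 is a singular point because the y'-coefficient 3 - 3/x has a pole at x = 0 and the y-coefficient 2 + 3/x + 3/x^2 has a pole at x = 0.
It is a regular singular point because x P_1(x) = p(x) = 3x - 3 and x^2 P_2(x) = q(x) = 2x^2 + 3x + 3 are polynomials, hence analytic at x = 0.
p(0) = -3,  q(0) = 3.
Indicial equation: r(r-1) + p(0) r + q(0) = 0, i.e. r^2 + (p(0) - 1) r + q(0) = 0, i.e. r^2 - 4 r + 3 = 0.
Discriminant: (-4)^2 - 4(3) = 4, so r = (4 ± 2)/2.
Solving: r_1 = 3, r_2 = 1.

indicial: r^2 - 4 r + 3 = 0; roots r_1 = 3, r_2 = 1


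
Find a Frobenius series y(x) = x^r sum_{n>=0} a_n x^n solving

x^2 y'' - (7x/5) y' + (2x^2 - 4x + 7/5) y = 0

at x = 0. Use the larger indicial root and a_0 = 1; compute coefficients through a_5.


Write in Frobenius form y'' + (p(x)/x) y' + (q(x)/x^2) y = 0:
  p(x) = -7/5,  q(x) = 2x^2 - 4x + 7/5.
Indicial equation: r(r-1) + (-7/5) r + (7/5) = 0 -> roots r_1 = 7/5, r_2 = 1.
Take r = r_1 = 7/5. Let y(x) = x^r sum_{n>=0} a_n x^n with a_0 = 1.
Substitute y = x^r sum a_n x^n and match x^{r+n}. The recurrence is
  D(n) a_n - 4 a_{n-1} + 2 a_{n-2} = 0,  where D(n) = (r+n)(r+n-1) + (-7/5)(r+n) + (7/5).
  a_n = [4 a_{n-1} - 2 a_{n-2}] / D(n).
Since the indicial polynomial factors as (r - r_1)(r - r_2), D(n) = (r_1 + n - r_1)(r_1 + n - r_2) = n(n + 2/5).
Evaluating step by step (a_0 = 1):
  n = 1: D(1) = 1(1 + 2/5) = 7/5; numerator = 4(1) = 4; a_1 = (4)/(7/5) = 20/7
  n = 2: D(2) = 2(2 + 2/5) = 24/5; numerator = 4(20/7) - 2(1) = 66/7; a_2 = (66/7)/(24/5) = 55/28
  n = 3: D(3) = 3(3 + 2/5) = 51/5; numerator = 4(55/28) - 2(20/7) = 15/7; a_3 = (15/7)/(51/5) = 25/119
  n = 4: D(4) = 4(4 + 2/5) = 88/5; numerator = 4(25/119) - 2(55/28) = -105/34; a_4 = (-105/34)/(88/5) = -525/2992
  n = 5: D(5) = 5(5 + 2/5) = 27; numerator = 4(-525/2992) - 2(25/119) = -5875/5236; a_5 = (-5875/5236)/(27) = -5875/141372

r = 7/5; a_0 = 1; a_1 = 20/7; a_2 = 55/28; a_3 = 25/119; a_4 = -525/2992; a_5 = -5875/141372


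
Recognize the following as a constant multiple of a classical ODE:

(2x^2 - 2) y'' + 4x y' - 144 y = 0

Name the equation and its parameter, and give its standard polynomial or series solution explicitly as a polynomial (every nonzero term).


All three coefficients share the factor -2; dividing through by -2 gives  (1 - x^2) y'' - 2x y' + 72 y = 0.
This matches the Legendre equation (1 - x^2) y'' - 2x y' + n(n+1) y = 0 (note the -2x y' term) with n(n+1) = 72, so n = 8; the polynomial solution is P_8(x).
With y = sum_k a_k x^k, matching x^k gives (k+2)(k+1) a_{k+2} = [k(k+1) - n(n+1)] a_k = (k - 8)(k + 9) a_k. The right side vanishes at k = 8, so the series with the parity of 8 terminates at degree 8.
Standard normalization (P_n(1) = 1): leading coefficient (2n)!/(2^n (n!)^2) = 20922789888000/(256*1625702400) = 6435/128, so a_8 = 6435/128. Work downward with a_k = (k+1)(k+2) a_{k+2} / ((k - 8)(k + 9)):
  a_6 = (7)(8)(6435/128) / ((6 - 8)(6 + 9)) = (45045/16)/(-30) = -3003/32
  a_4 = (5)(6)(-3003/32) / ((4 - 8)(4 + 9)) = (-45045/16)/(-52) = 3465/64
  a_2 = (3)(4)(3465/64) / ((2 - 8)(2 + 9)) = (10395/16)/(-66) = -315/32
  a_0 = (1)(2)(-315/32) / ((0 - 8)(0 + 9)) = (-315/16)/(-72) = 35/128
Hence P_8(x) = 6435 x^8/128 - 3003 x^6/32 + 3465 x^4/64 - 315 x^2/32 + 35/128.

P_8(x); series = 6435 x^8/128 - 3003 x^6/32 + 3465 x^4/64 - 315 x^2/32 + 35/128


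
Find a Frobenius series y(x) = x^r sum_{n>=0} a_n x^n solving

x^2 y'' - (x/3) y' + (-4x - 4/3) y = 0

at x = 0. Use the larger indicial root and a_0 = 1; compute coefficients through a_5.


Write in Frobenius form y'' + (p(x)/x) y' + (q(x)/x^2) y = 0:
  p(x) = -1/3,  q(x) = -4x - 4/3.
Indicial equation: r(r-1) + (-1/3) r + (-4/3) = 0 -> roots r_1 = 2, r_2 = -2/3.
Take r = r_1 = 2. Let y(x) = x^r sum_{n>=0} a_n x^n with a_0 = 1.
Substitute y = x^r sum a_n x^n and match x^{r+n}. The recurrence is
  D(n) a_n - 4 a_{n-1} = 0,  where D(n) = (r+n)(r+n-1) + (-1/3)(r+n) + (-4/3).
  a_n = 4 / D(n) * a_{n-1}.
Since the indicial polynomial factors as (r - r_1)(r - r_2), D(n) = (r_1 + n - r_1)(r_1 + n - r_2) = n(n + 8/3).
Evaluating step by step (a_0 = 1):
  n = 1: D(1) = 1(1 + 8/3) = 11/3; numerator = 4(1) = 4; a_1 = (4)/(11/3) = 12/11
  n = 2: D(2) = 2(2 + 8/3) = 28/3; numerator = 4(12/11) = 48/11; a_2 = (48/11)/(28/3) = 36/77
  n = 3: D(3) = 3(3 + 8/3) = 17; numerator = 4(36/77) = 144/77; a_3 = (144/77)/(17) = 144/1309
  n = 4: D(4) = 4(4 + 8/3) = 80/3; numerator = 4(144/1309) = 576/1309; a_4 = (576/1309)/(80/3) = 108/6545
  n = 5: D(5) = 5(5 + 8/3) = 115/3; numerator = 4(108/6545) = 432/6545; a_5 = (432/6545)/(115/3) = 1296/752675

r = 2; a_0 = 1; a_1 = 12/11; a_2 = 36/77; a_3 = 144/1309; a_4 = 108/6545; a_5 = 1296/752675


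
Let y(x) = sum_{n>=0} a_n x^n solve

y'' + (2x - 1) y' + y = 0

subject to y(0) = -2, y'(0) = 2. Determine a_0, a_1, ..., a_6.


Ansatz: y(x) = sum_{n>=0} a_n x^n, so y'(x) = sum_{n>=1} n a_n x^(n-1) and y''(x) = sum_{n>=2} n(n-1) a_n x^(n-2).
Substitute into P(x) y'' + Q(x) y' + R(x) y = 0 with P(x) = 1, Q(x) = 2x - 1, R(x) = 1, and match powers of x.
Initial conditions: a_0 = -2, a_1 = 2.
Setting the coefficient of each power of x to zero and solving order by order (substituting the coefficients already found):
  x^0: 2 a_2 - a_1 + a_0 = 0  ->  2 a_2 = a_1 - a_0 = 4  ->  a_2 = 2
  x^1: 6 a_3 - 2 a_2 + 3 a_1 = 0  ->  6 a_3 = 2 a_2 - 3 a_1 = -2  ->  a_3 = -1/3
  x^2: 12 a_4 - 3 a_3 + 5 a_2 = 0  ->  12 a_4 = 3 a_3 - 5 a_2 = -11  ->  a_4 = -11/12
  x^3: 20 a_5 - 4 a_4 + 7 a_3 = 0  ->  20 a_5 = 4 a_4 - 7 a_3 = -4/3  ->  a_5 = -1/15
  x^4: 30 a_6 - 5 a_5 + 9 a_4 = 0  ->  30 a_6 = 5 a_5 - 9 a_4 = 95/12  ->  a_6 = 19/72
Truncated series: y(x) = -2 + 2 x + 2 x^2 - (1/3) x^3 - (11/12) x^4 - (1/15) x^5 + (19/72) x^6 + O(x^7).

a_0 = -2; a_1 = 2; a_2 = 2; a_3 = -1/3; a_4 = -11/12; a_5 = -1/15; a_6 = 19/72


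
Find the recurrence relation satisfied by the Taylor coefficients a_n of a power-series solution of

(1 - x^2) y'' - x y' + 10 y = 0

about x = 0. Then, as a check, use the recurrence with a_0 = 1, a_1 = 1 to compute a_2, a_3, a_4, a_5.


Substitute y = sum_n a_n x^n.
(1 - 1 x^2) y'' contributes (n+2)(n+1) a_{n+2} - n(n-1) a_n at x^n.
-x y'(x) contributes -n a_n at x^n.
10 y(x) contributes 10 a_n at x^n.
Matching x^n: (n+2)(n+1) a_{n+2} + (-n(n-1) - n + 10) a_n = 0.
Thus a_{n+2} = (n(n-1) + n - 10) / ((n+1)(n+2)) * a_n.

Check with a_0 = 1, a_1 = 1 (apply the recurrence for n = 0, 1, 2, 3): a_0 = 1, a_1 = 1, a_2 = -5, a_3 = -3/2, a_4 = 5/2, a_5 = 3/40.

a_(n+2) = (n(n-1) + n - 10) / ((n+1)(n+2)) * a_n; check: a_0 = 1, a_1 = 1, a_2 = -5, a_3 = -3/2, a_4 = 5/2, a_5 = 3/40


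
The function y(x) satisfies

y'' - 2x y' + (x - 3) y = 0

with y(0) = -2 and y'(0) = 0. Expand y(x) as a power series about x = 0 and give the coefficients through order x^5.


Ansatz: y(x) = sum_{n>=0} a_n x^n, so y'(x) = sum_{n>=1} n a_n x^(n-1) and y''(x) = sum_{n>=2} n(n-1) a_n x^(n-2).
Substitute into P(x) y'' + Q(x) y' + R(x) y = 0 with P(x) = 1, Q(x) = -2x, R(x) = x - 3, and match powers of x.
Initial conditions: a_0 = -2, a_1 = 0.
Setting the coefficient of each power of x to zero and solving order by order (substituting the coefficients already found):
  x^0: 2 a_2 - 3 a_0 = 0  ->  2 a_2 = 3 a_0 = -6  ->  a_2 = -3
  x^1: 6 a_3 - 5 a_1 + a_0 = 0  ->  6 a_3 = 5 a_1 - a_0 = 2  ->  a_3 = 1/3
  x^2: 12 a_4 - 7 a_2 + a_1 = 0  ->  12 a_4 = 7 a_2 - a_1 = -21  ->  a_4 = -7/4
  x^3: 20 a_5 - 9 a_3 + a_2 = 0  ->  20 a_5 = 9 a_3 - a_2 = 6  ->  a_5 = 3/10
Truncated series: y(x) = -2 - 3 x^2 + (1/3) x^3 - (7/4) x^4 + (3/10) x^5 + O(x^6).

a_0 = -2; a_1 = 0; a_2 = -3; a_3 = 1/3; a_4 = -7/4; a_5 = 3/10


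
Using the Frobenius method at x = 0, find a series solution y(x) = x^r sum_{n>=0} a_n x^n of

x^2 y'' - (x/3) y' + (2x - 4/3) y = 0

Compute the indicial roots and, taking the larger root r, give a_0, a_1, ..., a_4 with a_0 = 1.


Write in Frobenius form y'' + (p(x)/x) y' + (q(x)/x^2) y = 0:
  p(x) = -1/3,  q(x) = 2x - 4/3.
Indicial equation: r(r-1) + (-1/3) r + (-4/3) = 0 -> roots r_1 = 2, r_2 = -2/3.
Take r = r_1 = 2. Let y(x) = x^r sum_{n>=0} a_n x^n with a_0 = 1.
Substitute y = x^r sum a_n x^n and match x^{r+n}. The recurrence is
  D(n) a_n + 2 a_{n-1} = 0,  where D(n) = (r+n)(r+n-1) + (-1/3)(r+n) + (-4/3).
  a_n = -2 / D(n) * a_{n-1}.
Since the indicial polynomial factors as (r - r_1)(r - r_2), D(n) = (r_1 + n - r_1)(r_1 + n - r_2) = n(n + 8/3).
Evaluating step by step (a_0 = 1):
  n = 1: D(1) = 1(1 + 8/3) = 11/3; numerator = -2(1) = -2; a_1 = (-2)/(11/3) = -6/11
  n = 2: D(2) = 2(2 + 8/3) = 28/3; numerator = -2(-6/11) = 12/11; a_2 = (12/11)/(28/3) = 9/77
  n = 3: D(3) = 3(3 + 8/3) = 17; numerator = -2(9/77) = -18/77; a_3 = (-18/77)/(17) = -18/1309
  n = 4: D(4) = 4(4 + 8/3) = 80/3; numerator = -2(-18/1309) = 36/1309; a_4 = (36/1309)/(80/3) = 27/26180

r = 2; a_0 = 1; a_1 = -6/11; a_2 = 9/77; a_3 = -18/1309; a_4 = 27/26180


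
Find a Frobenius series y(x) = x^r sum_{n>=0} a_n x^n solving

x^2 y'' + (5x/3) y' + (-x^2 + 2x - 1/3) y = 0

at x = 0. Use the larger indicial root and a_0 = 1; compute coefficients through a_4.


Write in Frobenius form y'' + (p(x)/x) y' + (q(x)/x^2) y = 0:
  p(x) = 5/3,  q(x) = -x^2 + 2x - 1/3.
Indicial equation: r(r-1) + (5/3) r + (-1/3) = 0 -> roots r_1 = 1/3, r_2 = -1.
Take r = r_1 = 1/3. Let y(x) = x^r sum_{n>=0} a_n x^n with a_0 = 1.
Substitute y = x^r sum a_n x^n and match x^{r+n}. The recurrence is
  D(n) a_n + 2 a_{n-1} - 1 a_{n-2} = 0,  where D(n) = (r+n)(r+n-1) + (5/3)(r+n) + (-1/3).
  a_n = [-2 a_{n-1} + 1 a_{n-2}] / D(n).
Since the indicial polynomial factors as (r - r_1)(r - r_2), D(n) = (r_1 + n - r_1)(r_1 + n - r_2) = n(n + 4/3).
Evaluating step by step (a_0 = 1):
  n = 1: D(1) = 1(1 + 4/3) = 7/3; numerator = -2(1) = -2; a_1 = (-2)/(7/3) = -6/7
  n = 2: D(2) = 2(2 + 4/3) = 20/3; numerator = -2(-6/7) + 1(1) = 19/7; a_2 = (19/7)/(20/3) = 57/140
  n = 3: D(3) = 3(3 + 4/3) = 13; numerator = -2(57/140) + 1(-6/7) = -117/70; a_3 = (-117/70)/(13) = -9/70
  n = 4: D(4) = 4(4 + 4/3) = 64/3; numerator = -2(-9/70) + 1(57/140) = 93/140; a_4 = (93/140)/(64/3) = 279/8960

r = 1/3; a_0 = 1; a_1 = -6/7; a_2 = 57/140; a_3 = -9/70; a_4 = 279/8960


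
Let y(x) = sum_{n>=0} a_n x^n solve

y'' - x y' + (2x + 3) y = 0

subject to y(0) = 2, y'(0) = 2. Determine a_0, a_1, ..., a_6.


Ansatz: y(x) = sum_{n>=0} a_n x^n, so y'(x) = sum_{n>=1} n a_n x^(n-1) and y''(x) = sum_{n>=2} n(n-1) a_n x^(n-2).
Substitute into P(x) y'' + Q(x) y' + R(x) y = 0 with P(x) = 1, Q(x) = -x, R(x) = 2x + 3, and match powers of x.
Initial conditions: a_0 = 2, a_1 = 2.
Setting the coefficient of each power of x to zero and solving order by order (substituting the coefficients already found):
  x^0: 2 a_2 + 3 a_0 = 0  ->  2 a_2 = -3 a_0 = -6  ->  a_2 = -3
  x^1: 6 a_3 + 2 a_1 + 2 a_0 = 0  ->  6 a_3 = -2 a_1 - 2 a_0 = -8  ->  a_3 = -4/3
  x^2: 12 a_4 + a_2 + 2 a_1 = 0  ->  12 a_4 = -a_2 - 2 a_1 = -1  ->  a_4 = -1/12
  x^3: 20 a_5 + 2 a_2 = 0  ->  20 a_5 = -2 a_2 = 6  ->  a_5 = 3/10
  x^4: 30 a_6 - a_4 + 2 a_3 = 0  ->  30 a_6 = a_4 - 2 a_3 = 31/12  ->  a_6 = 31/360
Truncated series: y(x) = 2 + 2 x - 3 x^2 - (4/3) x^3 - (1/12) x^4 + (3/10) x^5 + (31/360) x^6 + O(x^7).

a_0 = 2; a_1 = 2; a_2 = -3; a_3 = -4/3; a_4 = -1/12; a_5 = 3/10; a_6 = 31/360


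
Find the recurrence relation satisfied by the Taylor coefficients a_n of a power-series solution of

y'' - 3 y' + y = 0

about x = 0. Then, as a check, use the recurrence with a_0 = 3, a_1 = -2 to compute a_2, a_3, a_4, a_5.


Substitute y = sum_n a_n x^n.
y''(x) has coefficient (n+2)(n+1) a_{n+2} at x^n;
-3 y'(x) has coefficient -3 (n+1) a_{n+1} at x^n;
y(x) has coefficient 1 a_n at x^n.
Matching x^n: (n+2)(n+1) a_{n+2} - 3 (n+1) a_{n+1} + 1 a_n = 0.
Thus a_{n+2} = [3 (n+1) a_{n+1} - 1 a_n] / ((n+1)(n+2)).

Check with a_0 = 3, a_1 = -2 (apply the recurrence for n = 0, 1, 2, 3): a_0 = 3, a_1 = -2, a_2 = -9/2, a_3 = -25/6, a_4 = -11/4, a_5 = -173/120.

a_(n+2) = [3 (n+1) a_(n+1) - 1 a_n] / ((n+1)(n+2)); check: a_0 = 3, a_1 = -2, a_2 = -9/2, a_3 = -25/6, a_4 = -11/4, a_5 = -173/120


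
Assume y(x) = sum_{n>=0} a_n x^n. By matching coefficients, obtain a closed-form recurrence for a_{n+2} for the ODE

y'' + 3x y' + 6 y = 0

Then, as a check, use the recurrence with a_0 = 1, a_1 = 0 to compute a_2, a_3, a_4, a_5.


Substitute y = sum_n a_n x^n.
y''(x) has coefficient (n+2)(n+1) a_{n+2} at x^n;
3 x y'(x) has coefficient 3 n a_n at x^n (shift);
6 y(x) has coefficient 6 a_n at x^n.
Matching x^n: (n+2)(n+1) a_{n+2} + (3n + 6) a_n = 0.
Thus a_{n+2} = (-3n - 6) / ((n+1)(n+2)) * a_n.

Check with a_0 = 1, a_1 = 0 (apply the recurrence for n = 0, 1, 2, 3): a_0 = 1, a_1 = 0, a_2 = -3, a_3 = 0, a_4 = 3, a_5 = 0.

a_(n+2) = (-3n - 6) / ((n+1)(n+2)) * a_n; check: a_0 = 1, a_1 = 0, a_2 = -3, a_3 = 0, a_4 = 3, a_5 = 0


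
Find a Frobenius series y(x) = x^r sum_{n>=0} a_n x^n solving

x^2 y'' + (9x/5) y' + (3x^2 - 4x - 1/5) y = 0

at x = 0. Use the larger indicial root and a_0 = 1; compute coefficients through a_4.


Write in Frobenius form y'' + (p(x)/x) y' + (q(x)/x^2) y = 0:
  p(x) = 9/5,  q(x) = 3x^2 - 4x - 1/5.
Indicial equation: r(r-1) + (9/5) r + (-1/5) = 0 -> roots r_1 = 1/5, r_2 = -1.
Take r = r_1 = 1/5. Let y(x) = x^r sum_{n>=0} a_n x^n with a_0 = 1.
Substitute y = x^r sum a_n x^n and match x^{r+n}. The recurrence is
  D(n) a_n - 4 a_{n-1} + 3 a_{n-2} = 0,  where D(n) = (r+n)(r+n-1) + (9/5)(r+n) + (-1/5).
  a_n = [4 a_{n-1} - 3 a_{n-2}] / D(n).
Since the indicial polynomial factors as (r - r_1)(r - r_2), D(n) = (r_1 + n - r_1)(r_1 + n - r_2) = n(n + 6/5).
Evaluating step by step (a_0 = 1):
  n = 1: D(1) = 1(1 + 6/5) = 11/5; numerator = 4(1) = 4; a_1 = (4)/(11/5) = 20/11
  n = 2: D(2) = 2(2 + 6/5) = 32/5; numerator = 4(20/11) - 3(1) = 47/11; a_2 = (47/11)/(32/5) = 235/352
  n = 3: D(3) = 3(3 + 6/5) = 63/5; numerator = 4(235/352) - 3(20/11) = -245/88; a_3 = (-245/88)/(63/5) = -175/792
  n = 4: D(4) = 4(4 + 6/5) = 104/5; numerator = 4(-175/792) - 3(235/352) = -9145/3168; a_4 = (-9145/3168)/(104/5) = -45725/329472

r = 1/5; a_0 = 1; a_1 = 20/11; a_2 = 235/352; a_3 = -175/792; a_4 = -45725/329472


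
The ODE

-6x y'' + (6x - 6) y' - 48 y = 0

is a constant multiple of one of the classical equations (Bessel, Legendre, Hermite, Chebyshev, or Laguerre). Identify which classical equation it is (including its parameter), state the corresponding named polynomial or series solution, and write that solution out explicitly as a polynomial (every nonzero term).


All three coefficients share the factor -6; dividing through by -6 gives  x y'' + (1 - x) y' + 8 y = 0.
This matches the Laguerre equation x y'' + (1 - x) y' + n y = 0 with n = 8; the polynomial solution is L_8(x).
With y = sum_k a_k x^k, matching x^k gives (k+1)k a_{k+1} + (k+1) a_{k+1} - k a_k + n a_k = 0, i.e. (k+1)^2 a_{k+1} = (k - n) a_k = (k - 8) a_k. The right side vanishes at k = 8, so the series terminates at degree 8.
Standard normalization L_n(0) = 1 gives a_0 = 1. Work upward with a_{k+1} = (k - 8) a_k / (k+1)^2:
  a_1 = (0 - 8)(1) / 1^2 = -8/1 = -8
  a_2 = (1 - 8)(-8) / 2^2 = 56/4 = 14
  a_3 = (2 - 8)(14) / 3^2 = -84/9 = -28/3
  a_4 = (3 - 8)(-28/3) / 4^2 = (140/3)/16 = 35/12
  a_5 = (4 - 8)(35/12) / 5^2 = (-35/3)/25 = -7/15
  a_6 = (5 - 8)(-7/15) / 6^2 = (7/5)/36 = 7/180
  a_7 = (6 - 8)(7/180) / 7^2 = (-7/90)/49 = -1/630
  a_8 = (7 - 8)(-1/630) / 8^2 = (1/630)/64 = 1/40320
Hence L_8(x) = x^8/40320 - x^7/630 + 7 x^6/180 - 7 x^5/15 + 35 x^4/12 - 28 x^3/3 + 14 x^2 - 8 x + 1.

L_8(x); series = x^8/40320 - x^7/630 + 7 x^6/180 - 7 x^5/15 + 35 x^4/12 - 28 x^3/3 + 14 x^2 - 8 x + 1


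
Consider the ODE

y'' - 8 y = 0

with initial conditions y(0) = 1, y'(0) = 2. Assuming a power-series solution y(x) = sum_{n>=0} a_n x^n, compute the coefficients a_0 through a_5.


Ansatz: y(x) = sum_{n>=0} a_n x^n, so y'(x) = sum_{n>=1} n a_n x^(n-1) and y''(x) = sum_{n>=2} n(n-1) a_n x^(n-2).
Substitute into P(x) y'' + Q(x) y' + R(x) y = 0 with P(x) = 1, Q(x) = 0, R(x) = -8, and match powers of x.
Initial conditions: a_0 = 1, a_1 = 2.
Setting the coefficient of each power of x to zero and solving order by order (substituting the coefficients already found):
  x^0: 2 a_2 - 8 a_0 = 0  ->  2 a_2 = 8 a_0 = 8  ->  a_2 = 4
  x^1: 6 a_3 - 8 a_1 = 0  ->  6 a_3 = 8 a_1 = 16  ->  a_3 = 8/3
  x^2: 12 a_4 - 8 a_2 = 0  ->  12 a_4 = 8 a_2 = 32  ->  a_4 = 8/3
  x^3: 20 a_5 - 8 a_3 = 0  ->  20 a_5 = 8 a_3 = 64/3  ->  a_5 = 16/15
Truncated series: y(x) = 1 + 2 x + 4 x^2 + (8/3) x^3 + (8/3) x^4 + (16/15) x^5 + O(x^6).

a_0 = 1; a_1 = 2; a_2 = 4; a_3 = 8/3; a_4 = 8/3; a_5 = 16/15


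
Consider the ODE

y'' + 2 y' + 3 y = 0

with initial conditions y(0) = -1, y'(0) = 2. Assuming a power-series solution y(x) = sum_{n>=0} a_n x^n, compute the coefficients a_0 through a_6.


Ansatz: y(x) = sum_{n>=0} a_n x^n, so y'(x) = sum_{n>=1} n a_n x^(n-1) and y''(x) = sum_{n>=2} n(n-1) a_n x^(n-2).
Substitute into P(x) y'' + Q(x) y' + R(x) y = 0 with P(x) = 1, Q(x) = 2, R(x) = 3, and match powers of x.
Initial conditions: a_0 = -1, a_1 = 2.
Setting the coefficient of each power of x to zero and solving order by order (substituting the coefficients already found):
  x^0: 2 a_2 + 2 a_1 + 3 a_0 = 0  ->  2 a_2 = -2 a_1 - 3 a_0 = -1  ->  a_2 = -1/2
  x^1: 6 a_3 + 4 a_2 + 3 a_1 = 0  ->  6 a_3 = -4 a_2 - 3 a_1 = -4  ->  a_3 = -2/3
  x^2: 12 a_4 + 6 a_3 + 3 a_2 = 0  ->  12 a_4 = -6 a_3 - 3 a_2 = 11/2  ->  a_4 = 11/24
  x^3: 20 a_5 + 8 a_4 + 3 a_3 = 0  ->  20 a_5 = -8 a_4 - 3 a_3 = -5/3  ->  a_5 = -1/12
  x^4: 30 a_6 + 10 a_5 + 3 a_4 = 0  ->  30 a_6 = -10 a_5 - 3 a_4 = -13/24  ->  a_6 = -13/720
Truncated series: y(x) = -1 + 2 x - (1/2) x^2 - (2/3) x^3 + (11/24) x^4 - (1/12) x^5 - (13/720) x^6 + O(x^7).

a_0 = -1; a_1 = 2; a_2 = -1/2; a_3 = -2/3; a_4 = 11/24; a_5 = -1/12; a_6 = -13/720


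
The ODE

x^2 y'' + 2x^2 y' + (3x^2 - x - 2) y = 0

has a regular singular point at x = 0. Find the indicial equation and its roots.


Divide by x^2 to reach normal form y'' + P_1(x) y' + P_2(x) y = 0 with P_1(x) = 2 and P_2(x) = 3 - 1/x - 2/x^2.
x = 0 is a singular point because the y-coefficient 3 - 1/x - 2/x^2 has a pole at x = 0.
It is a regular singular point because x P_1(x) = p(x) = 2x and x^2 P_2(x) = q(x) = 3x^2 - x - 2 are polynomials, hence analytic at x = 0.
p(0) = 0,  q(0) = -2.
Indicial equation: r(r-1) + p(0) r + q(0) = 0, i.e. r^2 + (p(0) - 1) r + q(0) = 0, i.e. r^2 - 1 r - 2 = 0.
Discriminant: (-1)^2 - 4(-2) = 9, so r = (1 ± 3)/2.
Solving: r_1 = 2, r_2 = -1.

indicial: r^2 - 1 r - 2 = 0; roots r_1 = 2, r_2 = -1


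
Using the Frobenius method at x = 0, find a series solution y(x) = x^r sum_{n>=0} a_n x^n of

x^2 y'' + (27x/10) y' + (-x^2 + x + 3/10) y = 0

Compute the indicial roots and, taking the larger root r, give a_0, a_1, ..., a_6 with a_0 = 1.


Write in Frobenius form y'' + (p(x)/x) y' + (q(x)/x^2) y = 0:
  p(x) = 27/10,  q(x) = -x^2 + x + 3/10.
Indicial equation: r(r-1) + (27/10) r + (3/10) = 0 -> roots r_1 = -1/5, r_2 = -3/2.
Take r = r_1 = -1/5. Let y(x) = x^r sum_{n>=0} a_n x^n with a_0 = 1.
Substitute y = x^r sum a_n x^n and match x^{r+n}. The recurrence is
  D(n) a_n + 1 a_{n-1} - 1 a_{n-2} = 0,  where D(n) = (r+n)(r+n-1) + (27/10)(r+n) + (3/10).
  a_n = [-1 a_{n-1} + 1 a_{n-2}] / D(n).
Since the indicial polynomial factors as (r - r_1)(r - r_2), D(n) = (r_1 + n - r_1)(r_1 + n - r_2) = n(n + 13/10).
Evaluating step by step (a_0 = 1):
  n = 1: D(1) = 1(1 + 13/10) = 23/10; numerator = -1(1) = -1; a_1 = (-1)/(23/10) = -10/23
  n = 2: D(2) = 2(2 + 13/10) = 33/5; numerator = -1(-10/23) + 1(1) = 33/23; a_2 = (33/23)/(33/5) = 5/23
  n = 3: D(3) = 3(3 + 13/10) = 129/10; numerator = -1(5/23) + 1(-10/23) = -15/23; a_3 = (-15/23)/(129/10) = -50/989
  n = 4: D(4) = 4(4 + 13/10) = 106/5; numerator = -1(-50/989) + 1(5/23) = 265/989; a_4 = (265/989)/(106/5) = 25/1978
  n = 5: D(5) = 5(5 + 13/10) = 63/2; numerator = -1(25/1978) + 1(-50/989) = -125/1978; a_5 = (-125/1978)/(63/2) = -125/62307
  n = 6: D(6) = 6(6 + 13/10) = 219/5; numerator = -1(-125/62307) + 1(25/1978) = 1825/124614; a_6 = (1825/124614)/(219/5) = 125/373842

r = -1/5; a_0 = 1; a_1 = -10/23; a_2 = 5/23; a_3 = -50/989; a_4 = 25/1978; a_5 = -125/62307; a_6 = 125/373842


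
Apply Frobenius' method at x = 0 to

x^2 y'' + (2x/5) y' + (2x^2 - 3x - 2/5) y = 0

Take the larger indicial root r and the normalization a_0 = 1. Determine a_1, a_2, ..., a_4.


Write in Frobenius form y'' + (p(x)/x) y' + (q(x)/x^2) y = 0:
  p(x) = 2/5,  q(x) = 2x^2 - 3x - 2/5.
Indicial equation: r(r-1) + (2/5) r + (-2/5) = 0 -> roots r_1 = 1, r_2 = -2/5.
Take r = r_1 = 1. Let y(x) = x^r sum_{n>=0} a_n x^n with a_0 = 1.
Substitute y = x^r sum a_n x^n and match x^{r+n}. The recurrence is
  D(n) a_n - 3 a_{n-1} + 2 a_{n-2} = 0,  where D(n) = (r+n)(r+n-1) + (2/5)(r+n) + (-2/5).
  a_n = [3 a_{n-1} - 2 a_{n-2}] / D(n).
Since the indicial polynomial factors as (r - r_1)(r - r_2), D(n) = (r_1 + n - r_1)(r_1 + n - r_2) = n(n + 7/5).
Evaluating step by step (a_0 = 1):
  n = 1: D(1) = 1(1 + 7/5) = 12/5; numerator = 3(1) = 3; a_1 = (3)/(12/5) = 5/4
  n = 2: D(2) = 2(2 + 7/5) = 34/5; numerator = 3(5/4) - 2(1) = 7/4; a_2 = (7/4)/(34/5) = 35/136
  n = 3: D(3) = 3(3 + 7/5) = 66/5; numerator = 3(35/136) - 2(5/4) = -235/136; a_3 = (-235/136)/(66/5) = -1175/8976
  n = 4: D(4) = 4(4 + 7/5) = 108/5; numerator = 3(-1175/8976) - 2(35/136) = -2715/2992; a_4 = (-2715/2992)/(108/5) = -4525/107712

r = 1; a_0 = 1; a_1 = 5/4; a_2 = 35/136; a_3 = -1175/8976; a_4 = -4525/107712


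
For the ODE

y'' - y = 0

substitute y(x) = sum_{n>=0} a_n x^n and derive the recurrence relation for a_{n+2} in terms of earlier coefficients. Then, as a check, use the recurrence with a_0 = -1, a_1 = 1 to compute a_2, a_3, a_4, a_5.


Substitute y = sum_n a_n x^n into y'' + (const) y = 0.
y''(x) = sum_{n>=0} (n+2)(n+1) a_{n+2} x^n.
The ODE becomes sum_n [(n+2)(n+1) a_{n+2} - 1 a_n] x^n = 0.
Setting each coefficient to zero gives the recurrence:
  (n+2)(n+1) a_{n+2} - 1 a_n = 0,
  a_{n+2} = 1 / ((n+1)(n+2)) a_n.

Check with a_0 = -1, a_1 = 1 (apply the recurrence for n = 0, 1, 2, 3): a_0 = -1, a_1 = 1, a_2 = -1/2, a_3 = 1/6, a_4 = -1/24, a_5 = 1/120.

a_{n+2} = 1/((n+1)(n+2)) * a_n; check: a_0 = -1, a_1 = 1, a_2 = -1/2, a_3 = 1/6, a_4 = -1/24, a_5 = 1/120


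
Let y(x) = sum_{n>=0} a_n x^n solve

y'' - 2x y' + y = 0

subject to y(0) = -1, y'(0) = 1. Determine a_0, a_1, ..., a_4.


Ansatz: y(x) = sum_{n>=0} a_n x^n, so y'(x) = sum_{n>=1} n a_n x^(n-1) and y''(x) = sum_{n>=2} n(n-1) a_n x^(n-2).
Substitute into P(x) y'' + Q(x) y' + R(x) y = 0 with P(x) = 1, Q(x) = -2x, R(x) = 1, and match powers of x.
Initial conditions: a_0 = -1, a_1 = 1.
Setting the coefficient of each power of x to zero and solving order by order (substituting the coefficients already found):
  x^0: 2 a_2 + a_0 = 0  ->  2 a_2 = -a_0 = 1  ->  a_2 = 1/2
  x^1: 6 a_3 - a_1 = 0  ->  6 a_3 = a_1 = 1  ->  a_3 = 1/6
  x^2: 12 a_4 - 3 a_2 = 0  ->  12 a_4 = 3 a_2 = 3/2  ->  a_4 = 1/8
Truncated series: y(x) = -1 + x + (1/2) x^2 + (1/6) x^3 + (1/8) x^4 + O(x^5).

a_0 = -1; a_1 = 1; a_2 = 1/2; a_3 = 1/6; a_4 = 1/8


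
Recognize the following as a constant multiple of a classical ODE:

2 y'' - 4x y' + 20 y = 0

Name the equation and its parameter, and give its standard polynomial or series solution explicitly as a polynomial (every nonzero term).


All three coefficients share the factor 2; dividing through by 2 gives  y'' - 2x y' + 10 y = 0.
This matches the Hermite equation y'' - 2x y' + 2n y = 0 with 2n = 10, so n = 5; the polynomial solution is H_5(x).
With y = sum_k a_k x^k, matching x^k gives (k+2)(k+1) a_{k+2} = 2(k - n) a_k = 2(k - 5) a_k. The right side vanishes at k = 5, so the series with the parity of 5 terminates at degree 5.
Standard normalization: leading coefficient of H_n is 2^n, so a_5 = 2^5 = 32. Work downward with a_k = (k+1)(k+2) a_{k+2} / (2(k - n)):
  a_3 = (4)(5)(32) / (2(3 - 5)) = 640/(-4) = -160
  a_1 = (2)(3)(-160) / (2(1 - 5)) = -960/(-8) = 120
Hence H_5(x) = 32 x^5 - 160 x^3 + 120 x.

H_5(x); series = 32 x^5 - 160 x^3 + 120 x


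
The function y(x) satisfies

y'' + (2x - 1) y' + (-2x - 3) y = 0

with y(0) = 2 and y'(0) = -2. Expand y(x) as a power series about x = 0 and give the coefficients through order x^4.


Ansatz: y(x) = sum_{n>=0} a_n x^n, so y'(x) = sum_{n>=1} n a_n x^(n-1) and y''(x) = sum_{n>=2} n(n-1) a_n x^(n-2).
Substitute into P(x) y'' + Q(x) y' + R(x) y = 0 with P(x) = 1, Q(x) = 2x - 1, R(x) = -2x - 3, and match powers of x.
Initial conditions: a_0 = 2, a_1 = -2.
Setting the coefficient of each power of x to zero and solving order by order (substituting the coefficients already found):
  x^0: 2 a_2 - a_1 - 3 a_0 = 0  ->  2 a_2 = a_1 + 3 a_0 = 4  ->  a_2 = 2
  x^1: 6 a_3 - 2 a_2 - a_1 - 2 a_0 = 0  ->  6 a_3 = 2 a_2 + a_1 + 2 a_0 = 6  ->  a_3 = 1
  x^2: 12 a_4 - 3 a_3 + a_2 - 2 a_1 = 0  ->  12 a_4 = 3 a_3 - a_2 + 2 a_1 = -3  ->  a_4 = -1/4
Truncated series: y(x) = 2 - 2 x + 2 x^2 + x^3 - (1/4) x^4 + O(x^5).

a_0 = 2; a_1 = -2; a_2 = 2; a_3 = 1; a_4 = -1/4


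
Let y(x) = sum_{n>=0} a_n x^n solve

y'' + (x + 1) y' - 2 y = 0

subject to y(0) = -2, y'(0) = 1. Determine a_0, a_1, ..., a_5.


Ansatz: y(x) = sum_{n>=0} a_n x^n, so y'(x) = sum_{n>=1} n a_n x^(n-1) and y''(x) = sum_{n>=2} n(n-1) a_n x^(n-2).
Substitute into P(x) y'' + Q(x) y' + R(x) y = 0 with P(x) = 1, Q(x) = x + 1, R(x) = -2, and match powers of x.
Initial conditions: a_0 = -2, a_1 = 1.
Setting the coefficient of each power of x to zero and solving order by order (substituting the coefficients already found):
  x^0: 2 a_2 + a_1 - 2 a_0 = 0  ->  2 a_2 = -a_1 + 2 a_0 = -5  ->  a_2 = -5/2
  x^1: 6 a_3 + 2 a_2 - a_1 = 0  ->  6 a_3 = -2 a_2 + a_1 = 6  ->  a_3 = 1
  x^2: 12 a_4 + 3 a_3 = 0  ->  12 a_4 = -3 a_3 = -3  ->  a_4 = -1/4
  x^3: 20 a_5 + 4 a_4 + a_3 = 0  ->  20 a_5 = -4 a_4 - a_3 = 0  ->  a_5 = 0
Truncated series: y(x) = -2 + x - (5/2) x^2 + x^3 - (1/4) x^4 + O(x^6).

a_0 = -2; a_1 = 1; a_2 = -5/2; a_3 = 1; a_4 = -1/4; a_5 = 0


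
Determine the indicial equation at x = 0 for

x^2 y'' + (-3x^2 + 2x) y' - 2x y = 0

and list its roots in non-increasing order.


Divide by x^2 to reach normal form y'' + P_1(x) y' + P_2(x) y = 0 with P_1(x) = -3 + 2/x and P_2(x) = -2/x.
x = 0 is a singular point because the y'-coefficient -3 + 2/x has a pole at x = 0 and the y-coefficient -2/x has a pole at x = 0.
It is a regular singular point because x P_1(x) = p(x) = 2 - 3x and x^2 P_2(x) = q(x) = -2x are polynomials, hence analytic at x = 0.
p(0) = 2,  q(0) = 0.
Indicial equation: r(r-1) + p(0) r + q(0) = 0, i.e. r^2 + (p(0) - 1) r + q(0) = 0, i.e. r^2 + 1 r = 0.
Discriminant: (1)^2 - 4(0) = 1, so r = (-1 ± 1)/2.
Solving: r_1 = 0, r_2 = -1.

indicial: r^2 + 1 r = 0; roots r_1 = 0, r_2 = -1


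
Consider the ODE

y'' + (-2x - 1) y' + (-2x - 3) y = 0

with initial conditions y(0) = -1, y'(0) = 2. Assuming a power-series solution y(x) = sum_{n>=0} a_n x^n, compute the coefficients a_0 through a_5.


Ansatz: y(x) = sum_{n>=0} a_n x^n, so y'(x) = sum_{n>=1} n a_n x^(n-1) and y''(x) = sum_{n>=2} n(n-1) a_n x^(n-2).
Substitute into P(x) y'' + Q(x) y' + R(x) y = 0 with P(x) = 1, Q(x) = -2x - 1, R(x) = -2x - 3, and match powers of x.
Initial conditions: a_0 = -1, a_1 = 2.
Setting the coefficient of each power of x to zero and solving order by order (substituting the coefficients already found):
  x^0: 2 a_2 - a_1 - 3 a_0 = 0  ->  2 a_2 = a_1 + 3 a_0 = -1  ->  a_2 = -1/2
  x^1: 6 a_3 - 2 a_2 - 5 a_1 - 2 a_0 = 0  ->  6 a_3 = 2 a_2 + 5 a_1 + 2 a_0 = 7  ->  a_3 = 7/6
  x^2: 12 a_4 - 3 a_3 - 7 a_2 - 2 a_1 = 0  ->  12 a_4 = 3 a_3 + 7 a_2 + 2 a_1 = 4  ->  a_4 = 1/3
  x^3: 20 a_5 - 4 a_4 - 9 a_3 - 2 a_2 = 0  ->  20 a_5 = 4 a_4 + 9 a_3 + 2 a_2 = 65/6  ->  a_5 = 13/24
Truncated series: y(x) = -1 + 2 x - (1/2) x^2 + (7/6) x^3 + (1/3) x^4 + (13/24) x^5 + O(x^6).

a_0 = -1; a_1 = 2; a_2 = -1/2; a_3 = 7/6; a_4 = 1/3; a_5 = 13/24


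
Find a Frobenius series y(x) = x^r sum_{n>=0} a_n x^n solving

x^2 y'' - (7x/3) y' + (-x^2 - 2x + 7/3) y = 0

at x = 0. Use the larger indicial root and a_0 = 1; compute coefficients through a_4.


Write in Frobenius form y'' + (p(x)/x) y' + (q(x)/x^2) y = 0:
  p(x) = -7/3,  q(x) = -x^2 - 2x + 7/3.
Indicial equation: r(r-1) + (-7/3) r + (7/3) = 0 -> roots r_1 = 7/3, r_2 = 1.
Take r = r_1 = 7/3. Let y(x) = x^r sum_{n>=0} a_n x^n with a_0 = 1.
Substitute y = x^r sum a_n x^n and match x^{r+n}. The recurrence is
  D(n) a_n - 2 a_{n-1} - 1 a_{n-2} = 0,  where D(n) = (r+n)(r+n-1) + (-7/3)(r+n) + (7/3).
  a_n = [2 a_{n-1} + 1 a_{n-2}] / D(n).
Since the indicial polynomial factors as (r - r_1)(r - r_2), D(n) = (r_1 + n - r_1)(r_1 + n - r_2) = n(n + 4/3).
Evaluating step by step (a_0 = 1):
  n = 1: D(1) = 1(1 + 4/3) = 7/3; numerator = 2(1) = 2; a_1 = (2)/(7/3) = 6/7
  n = 2: D(2) = 2(2 + 4/3) = 20/3; numerator = 2(6/7) + 1(1) = 19/7; a_2 = (19/7)/(20/3) = 57/140
  n = 3: D(3) = 3(3 + 4/3) = 13; numerator = 2(57/140) + 1(6/7) = 117/70; a_3 = (117/70)/(13) = 9/70
  n = 4: D(4) = 4(4 + 4/3) = 64/3; numerator = 2(9/70) + 1(57/140) = 93/140; a_4 = (93/140)/(64/3) = 279/8960

r = 7/3; a_0 = 1; a_1 = 6/7; a_2 = 57/140; a_3 = 9/70; a_4 = 279/8960


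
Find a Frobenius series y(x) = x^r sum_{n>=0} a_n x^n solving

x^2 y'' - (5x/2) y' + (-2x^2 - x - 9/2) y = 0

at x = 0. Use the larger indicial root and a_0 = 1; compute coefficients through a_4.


Write in Frobenius form y'' + (p(x)/x) y' + (q(x)/x^2) y = 0:
  p(x) = -5/2,  q(x) = -2x^2 - x - 9/2.
Indicial equation: r(r-1) + (-5/2) r + (-9/2) = 0 -> roots r_1 = 9/2, r_2 = -1.
Take r = r_1 = 9/2. Let y(x) = x^r sum_{n>=0} a_n x^n with a_0 = 1.
Substitute y = x^r sum a_n x^n and match x^{r+n}. The recurrence is
  D(n) a_n - 1 a_{n-1} - 2 a_{n-2} = 0,  where D(n) = (r+n)(r+n-1) + (-5/2)(r+n) + (-9/2).
  a_n = [1 a_{n-1} + 2 a_{n-2}] / D(n).
Since the indicial polynomial factors as (r - r_1)(r - r_2), D(n) = (r_1 + n - r_1)(r_1 + n - r_2) = n(n + 11/2).
Evaluating step by step (a_0 = 1):
  n = 1: D(1) = 1(1 + 11/2) = 13/2; numerator = 1(1) = 1; a_1 = (1)/(13/2) = 2/13
  n = 2: D(2) = 2(2 + 11/2) = 15; numerator = 1(2/13) + 2(1) = 28/13; a_2 = (28/13)/(15) = 28/195
  n = 3: D(3) = 3(3 + 11/2) = 51/2; numerator = 1(28/195) + 2(2/13) = 88/195; a_3 = (88/195)/(51/2) = 176/9945
  n = 4: D(4) = 4(4 + 11/2) = 38; numerator = 1(176/9945) + 2(28/195) = 3032/9945; a_4 = (3032/9945)/(38) = 1516/188955

r = 9/2; a_0 = 1; a_1 = 2/13; a_2 = 28/195; a_3 = 176/9945; a_4 = 1516/188955


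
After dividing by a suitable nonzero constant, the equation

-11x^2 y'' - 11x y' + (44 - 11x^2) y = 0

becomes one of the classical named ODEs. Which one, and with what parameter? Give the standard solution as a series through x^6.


All three coefficients share the factor -11; dividing through by -11 gives  x^2 y'' + x y' + (x^2 - 4) y = 0.
This matches the Bessel equation x^2 y'' + x y' + (x^2 - nu^2) y = 0 with nu^2 = 4, so nu = 2; the solution bounded at x = 0 is J_2(x).
Frobenius at x = 0: indicial roots ±nu; for r = nu the recurrence k(k + 2nu) c_k = -c_{k-2} gives the standard series J_nu(x) = sum_{k>=0} (-1)^k / (k! (k+nu)!) (x/2)^(2k+nu). Evaluate the first 3 terms:
  k = 0: (-1)^0 / (0! * 2! * 2^2) x^2 = 1/(1*2*4) x^2 = (1/8) x^2
  k = 1: (-1)^1 / (1! * 3! * 2^4) x^4 = -1/(1*6*16) x^4 = (-1/96) x^4
  k = 2: (-1)^2 / (2! * 4! * 2^6) x^6 = 1/(2*24*64) x^6 = (1/3072) x^6
Hence J_2(x) = x^6/3072 - x^4/96 + x^2/8 + ....

J_2(x); series = x^6/3072 - x^4/96 + x^2/8
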